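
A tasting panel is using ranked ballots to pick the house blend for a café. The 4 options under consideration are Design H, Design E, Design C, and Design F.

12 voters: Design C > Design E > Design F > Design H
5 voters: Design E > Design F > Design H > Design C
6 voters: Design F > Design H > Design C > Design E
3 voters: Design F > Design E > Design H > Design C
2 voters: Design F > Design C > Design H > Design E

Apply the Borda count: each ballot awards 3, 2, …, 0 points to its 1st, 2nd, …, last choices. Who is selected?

Design F

Borda scores:
  Design H: 12·0 + 5·1 + 6·2 + 3·1 + 2·1 = 22
  Design E: 12·2 + 5·3 + 6·0 + 3·2 + 2·0 = 45
  Design C: 12·3 + 5·0 + 6·1 + 3·0 + 2·2 = 46
  Design F: 12·1 + 5·2 + 6·3 + 3·3 + 2·3 = 55
Design F has the highest total.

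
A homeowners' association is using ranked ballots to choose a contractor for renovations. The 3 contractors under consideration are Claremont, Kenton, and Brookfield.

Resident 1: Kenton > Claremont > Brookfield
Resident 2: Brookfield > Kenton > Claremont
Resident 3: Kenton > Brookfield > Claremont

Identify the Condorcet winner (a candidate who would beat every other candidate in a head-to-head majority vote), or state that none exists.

Kenton

Head-to-head results (3 voters total):
Claremont vs Kenton: Kenton wins 3–0.
Claremont vs Brookfield: Brookfield wins 2–1.
Kenton vs Brookfield: Kenton wins 2–1.
Kenton beats each rival — Claremont (3–0), Brookfield (2–1) — so Kenton is the Condorcet winner.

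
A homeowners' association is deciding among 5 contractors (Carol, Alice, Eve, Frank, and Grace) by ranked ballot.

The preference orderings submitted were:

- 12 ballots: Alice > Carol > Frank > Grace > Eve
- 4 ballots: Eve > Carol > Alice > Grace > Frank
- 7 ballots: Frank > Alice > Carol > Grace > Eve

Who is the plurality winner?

Alice

First-place vote totals:
  Carol: 0
  Alice: 12
  Eve: 4
  Frank: 7
  Grace: 0
Alice has the most first-place votes.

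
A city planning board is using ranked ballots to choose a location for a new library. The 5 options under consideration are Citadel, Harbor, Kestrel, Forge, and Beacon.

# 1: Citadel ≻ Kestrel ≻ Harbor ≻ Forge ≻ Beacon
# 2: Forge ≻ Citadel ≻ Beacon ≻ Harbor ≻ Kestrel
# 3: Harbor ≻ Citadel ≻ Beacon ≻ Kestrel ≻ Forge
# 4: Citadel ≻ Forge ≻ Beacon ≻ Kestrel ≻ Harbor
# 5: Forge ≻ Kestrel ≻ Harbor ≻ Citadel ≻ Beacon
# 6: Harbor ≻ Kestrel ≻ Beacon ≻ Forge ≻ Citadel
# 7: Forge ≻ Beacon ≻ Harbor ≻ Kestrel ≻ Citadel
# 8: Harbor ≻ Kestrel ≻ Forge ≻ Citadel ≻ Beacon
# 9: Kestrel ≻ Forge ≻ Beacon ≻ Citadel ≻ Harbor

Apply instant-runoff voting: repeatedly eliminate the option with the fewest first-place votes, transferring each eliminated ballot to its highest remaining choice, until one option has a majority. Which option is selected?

Forge

Round 1: Harbor 3, Forge 3, Citadel 2, Kestrel 1, Beacon 0. Beacon has the fewest and is eliminated.
Round 2: Harbor 3, Forge 3, Citadel 2, Kestrel 1. Kestrel has the fewest and is eliminated.
Round 3: Forge 4, Harbor 3, Citadel 2. Citadel has the fewest and is eliminated.
Round 4: Forge 5, Harbor 4. Forge has a majority.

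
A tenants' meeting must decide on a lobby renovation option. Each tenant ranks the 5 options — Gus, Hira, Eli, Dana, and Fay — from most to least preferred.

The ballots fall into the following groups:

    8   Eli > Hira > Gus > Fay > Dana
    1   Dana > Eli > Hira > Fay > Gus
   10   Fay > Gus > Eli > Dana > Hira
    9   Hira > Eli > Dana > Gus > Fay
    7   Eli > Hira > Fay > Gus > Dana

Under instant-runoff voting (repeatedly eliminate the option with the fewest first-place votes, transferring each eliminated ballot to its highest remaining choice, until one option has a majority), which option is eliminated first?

Round 1: Eli 15, Fay 10, Hira 9, Dana 1, Gus 0. Gus has the fewest and is eliminated.
Round 2: Eli 15, Fay 10, Hira 9, Dana 1. Dana has the fewest and is eliminated.
Round 3: Eli 16, Fay 10, Hira 9. Hira has the fewest and is eliminated.
Round 4: Eli 25, Fay 10. Eli has a majority.

Gus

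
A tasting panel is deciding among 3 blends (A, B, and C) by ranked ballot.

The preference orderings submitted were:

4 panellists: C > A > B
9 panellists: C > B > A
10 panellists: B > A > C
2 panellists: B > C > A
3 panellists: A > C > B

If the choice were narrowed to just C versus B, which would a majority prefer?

Ballots ranking C above B: 4+9+3 = 16.
Ballots ranking B above C: 10+2 = 12.
C wins the head-to-head, 16–12.

C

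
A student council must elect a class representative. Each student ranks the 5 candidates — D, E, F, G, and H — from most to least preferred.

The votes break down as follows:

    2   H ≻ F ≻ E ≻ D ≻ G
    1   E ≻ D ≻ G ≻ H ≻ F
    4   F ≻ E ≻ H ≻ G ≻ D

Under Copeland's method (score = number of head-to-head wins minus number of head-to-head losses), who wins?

F

Pairwise results:
  D vs E: E wins 7–0.
  D vs F: F wins 6–1.
  D vs G: G wins 4–3.
  D vs H: H wins 6–1.
  E vs F: F wins 6–1.
  E vs G: E wins 7–0.
  E vs H: E wins 5–2.
  F vs G: F wins 6–1.
  F vs H: F wins 4–3.
  G vs H: H wins 6–1.
Copeland scores (wins − losses):
  D: 0 − 4 = -4
  E: 3 − 1 = 2
  F: 4 − 0 = 4
  G: 1 − 3 = -2
  H: 2 − 2 = 0
F has the best Copeland score.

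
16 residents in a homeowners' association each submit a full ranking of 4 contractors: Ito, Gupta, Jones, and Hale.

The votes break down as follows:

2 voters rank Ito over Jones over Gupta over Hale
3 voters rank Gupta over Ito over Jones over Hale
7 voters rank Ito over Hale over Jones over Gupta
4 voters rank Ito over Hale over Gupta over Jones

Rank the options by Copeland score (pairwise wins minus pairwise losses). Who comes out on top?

Ito

Pairwise results:
  Ito vs Gupta: Ito wins 13–3.
  Ito vs Jones: Ito wins 16–0.
  Ito vs Hale: Ito wins 16–0.
  Gupta vs Jones: Jones wins 9–7.
  Gupta vs Hale: Hale wins 11–5.
  Jones vs Hale: Hale wins 11–5.
Copeland scores (wins − losses):
  Ito: 3 − 0 = 3
  Gupta: 0 − 3 = -3
  Jones: 1 − 2 = -1
  Hale: 2 − 1 = 1
Ito has the best Copeland score.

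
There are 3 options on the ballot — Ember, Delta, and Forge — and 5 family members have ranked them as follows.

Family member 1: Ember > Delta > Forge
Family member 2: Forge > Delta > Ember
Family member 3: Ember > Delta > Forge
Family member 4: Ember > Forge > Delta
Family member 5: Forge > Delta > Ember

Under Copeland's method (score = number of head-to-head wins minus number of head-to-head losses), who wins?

Pairwise results:
  Ember vs Delta: Ember wins 3–2.
  Ember vs Forge: Ember wins 3–2.
  Delta vs Forge: Forge wins 3–2.
Copeland scores (wins − losses):
  Ember: 2 − 0 = 2
  Delta: 0 − 2 = -2
  Forge: 1 − 1 = 0
Ember has the best Copeland score.

Ember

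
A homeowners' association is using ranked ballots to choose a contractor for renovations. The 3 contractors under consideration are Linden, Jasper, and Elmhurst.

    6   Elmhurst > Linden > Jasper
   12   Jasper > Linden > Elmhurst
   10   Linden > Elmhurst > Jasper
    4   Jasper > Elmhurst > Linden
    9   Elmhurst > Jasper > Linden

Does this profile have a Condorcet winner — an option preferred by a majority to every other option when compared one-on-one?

No

Head-to-head results (41 voters total):
Linden vs Jasper: Jasper wins 25–16.
Linden vs Elmhurst: Linden wins 22–19.
Jasper vs Elmhurst: Elmhurst wins 25–16.
No candidate beats all others: Linden beats Elmhurst beats Jasper beats Linden, a majority cycle.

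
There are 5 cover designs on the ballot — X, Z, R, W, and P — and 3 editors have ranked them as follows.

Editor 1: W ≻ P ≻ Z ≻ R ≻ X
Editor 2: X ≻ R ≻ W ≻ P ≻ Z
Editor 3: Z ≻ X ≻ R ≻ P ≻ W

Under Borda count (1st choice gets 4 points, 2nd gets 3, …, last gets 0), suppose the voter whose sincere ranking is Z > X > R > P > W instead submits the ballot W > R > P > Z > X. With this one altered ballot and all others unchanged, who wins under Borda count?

W

Borda totals with the altered ballot: X 4, Z 3, R 7, W 10, P 6.
The switch changes the winner from X to W.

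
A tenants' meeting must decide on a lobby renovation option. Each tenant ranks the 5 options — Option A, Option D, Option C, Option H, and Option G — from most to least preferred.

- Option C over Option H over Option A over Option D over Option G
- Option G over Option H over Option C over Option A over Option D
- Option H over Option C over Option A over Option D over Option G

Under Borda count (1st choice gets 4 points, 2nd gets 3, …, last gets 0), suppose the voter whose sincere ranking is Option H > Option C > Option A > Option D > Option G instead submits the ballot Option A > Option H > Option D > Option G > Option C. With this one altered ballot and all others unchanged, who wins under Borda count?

Borda totals with the altered ballot: Option A 7, Option D 3, Option C 6, Option H 9, Option G 5.
The winner is unchanged: still Option H.

Option H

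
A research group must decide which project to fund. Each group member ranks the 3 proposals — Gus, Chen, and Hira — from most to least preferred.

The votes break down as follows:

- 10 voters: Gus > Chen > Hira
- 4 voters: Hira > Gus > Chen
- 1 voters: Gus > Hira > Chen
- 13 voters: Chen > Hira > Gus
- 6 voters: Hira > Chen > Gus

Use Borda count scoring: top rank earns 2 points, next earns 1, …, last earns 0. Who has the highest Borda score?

Borda scores:
  Gus: 10·2 + 4·1 + 2 + 13·0 + 6·0 = 26
  Chen: 10·1 + 4·0 + 0 + 13·2 + 6·1 = 42
  Hira: 10·0 + 4·2 + 1 + 13·1 + 6·2 = 34
Chen has the highest total.

Chen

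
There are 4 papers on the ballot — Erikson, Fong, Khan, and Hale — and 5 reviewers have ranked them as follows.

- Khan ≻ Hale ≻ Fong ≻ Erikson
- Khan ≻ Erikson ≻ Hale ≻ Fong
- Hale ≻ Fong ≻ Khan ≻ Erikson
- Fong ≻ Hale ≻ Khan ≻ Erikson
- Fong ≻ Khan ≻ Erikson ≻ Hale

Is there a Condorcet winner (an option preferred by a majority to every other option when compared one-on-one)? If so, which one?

Head-to-head results (5 voters total):
Erikson vs Fong: Fong wins 4–1.
Erikson vs Khan: Khan wins 5–0.
Erikson vs Hale: Hale wins 3–2.
Fong vs Khan: Fong wins 3–2.
Fong vs Hale: Hale wins 3–2.
Khan vs Hale: Khan wins 3–2.
No candidate beats all others: Fong beats Khan beats Hale beats Fong, a majority cycle.

There is no Condorcet winner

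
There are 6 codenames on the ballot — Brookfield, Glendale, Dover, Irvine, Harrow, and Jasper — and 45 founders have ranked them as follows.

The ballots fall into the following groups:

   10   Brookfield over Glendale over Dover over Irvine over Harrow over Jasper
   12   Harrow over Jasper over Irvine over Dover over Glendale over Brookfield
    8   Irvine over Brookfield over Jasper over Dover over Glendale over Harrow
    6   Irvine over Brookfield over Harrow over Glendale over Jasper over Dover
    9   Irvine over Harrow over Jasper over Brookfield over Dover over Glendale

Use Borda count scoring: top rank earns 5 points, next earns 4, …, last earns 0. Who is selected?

Irvine

Borda scores:
  Brookfield: 10·5 + 12·0 + 8·4 + 6·4 + 9·2 = 124
  Glendale: 10·4 + 12·1 + 8·1 + 6·2 + 9·0 = 72
  Dover: 10·3 + 12·2 + 8·2 + 6·0 + 9·1 = 79
  Irvine: 10·2 + 12·3 + 8·5 + 6·5 + 9·5 = 171
  Harrow: 10·1 + 12·5 + 8·0 + 6·3 + 9·4 = 124
  Jasper: 10·0 + 12·4 + 8·3 + 6·1 + 9·3 = 105
Irvine has the highest total.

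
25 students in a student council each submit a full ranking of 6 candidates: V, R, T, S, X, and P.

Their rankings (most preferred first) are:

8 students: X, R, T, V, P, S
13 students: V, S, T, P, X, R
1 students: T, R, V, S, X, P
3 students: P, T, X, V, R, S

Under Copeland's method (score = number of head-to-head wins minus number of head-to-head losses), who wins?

V

Pairwise results:
  V vs R: V wins 16–9.
  V vs T: V wins 13–12.
  V vs S: V wins 25–0.
  V vs X: V wins 14–11.
  V vs P: V wins 22–3.
  R vs T: T wins 17–8.
  R vs S: S wins 13–12.
  R vs X: X wins 24–1.
  R vs P: P wins 16–9.
  T vs S: S wins 13–12.
  T vs X: T wins 17–8.
  T vs P: T wins 22–3.
  S vs X: S wins 14–11.
  S vs P: S wins 14–11.
  X vs P: P wins 16–9.
Copeland scores (wins − losses):
  V: 5 − 0 = 5
  R: 0 − 5 = -5
  T: 3 − 2 = 1
  S: 4 − 1 = 3
  X: 1 − 4 = -3
  P: 2 − 3 = -1
V has the best Copeland score.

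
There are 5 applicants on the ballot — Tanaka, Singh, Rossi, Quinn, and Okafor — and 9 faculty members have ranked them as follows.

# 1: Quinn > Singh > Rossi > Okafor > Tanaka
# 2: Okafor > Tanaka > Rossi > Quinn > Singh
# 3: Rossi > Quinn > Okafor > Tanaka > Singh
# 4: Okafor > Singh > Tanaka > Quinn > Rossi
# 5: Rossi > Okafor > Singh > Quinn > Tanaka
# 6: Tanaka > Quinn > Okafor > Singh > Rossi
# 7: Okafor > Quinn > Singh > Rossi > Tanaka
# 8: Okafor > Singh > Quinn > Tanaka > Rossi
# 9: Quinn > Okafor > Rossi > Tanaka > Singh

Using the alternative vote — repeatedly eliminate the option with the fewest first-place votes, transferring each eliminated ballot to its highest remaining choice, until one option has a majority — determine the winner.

Round 1: Okafor 4, Rossi 2, Quinn 2, Tanaka 1, Singh 0. Singh has the fewest and is eliminated.
Round 2: Okafor 4, Rossi 2, Quinn 2, Tanaka 1. Tanaka has the fewest and is eliminated.
Round 3: Okafor 4, Quinn 3, Rossi 2. Rossi has the fewest and is eliminated.
Round 4: Okafor 5, Quinn 4. Okafor has a majority.

Okafor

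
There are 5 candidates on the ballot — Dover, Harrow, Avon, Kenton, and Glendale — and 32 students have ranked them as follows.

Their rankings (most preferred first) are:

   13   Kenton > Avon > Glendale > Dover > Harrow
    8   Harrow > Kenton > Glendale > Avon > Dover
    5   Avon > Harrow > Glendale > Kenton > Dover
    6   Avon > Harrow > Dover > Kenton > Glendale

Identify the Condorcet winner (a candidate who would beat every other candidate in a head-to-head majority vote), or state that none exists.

No Condorcet winner

Head-to-head results (32 voters total):
Dover vs Harrow: Harrow wins 19–13.
Dover vs Avon: Avon wins 32–0.
Dover vs Kenton: Kenton wins 26–6.
Dover vs Glendale: Glendale wins 26–6.
Harrow vs Avon: Avon wins 24–8.
Harrow vs Kenton: Harrow wins 19–13.
Harrow vs Glendale: Harrow wins 19–13.
Avon vs Kenton: Kenton wins 21–11.
Avon vs Glendale: Avon wins 24–8.
Kenton vs Glendale: Kenton wins 27–5.
No candidate beats all others: Harrow beats Kenton beats Avon beats Harrow, a majority cycle.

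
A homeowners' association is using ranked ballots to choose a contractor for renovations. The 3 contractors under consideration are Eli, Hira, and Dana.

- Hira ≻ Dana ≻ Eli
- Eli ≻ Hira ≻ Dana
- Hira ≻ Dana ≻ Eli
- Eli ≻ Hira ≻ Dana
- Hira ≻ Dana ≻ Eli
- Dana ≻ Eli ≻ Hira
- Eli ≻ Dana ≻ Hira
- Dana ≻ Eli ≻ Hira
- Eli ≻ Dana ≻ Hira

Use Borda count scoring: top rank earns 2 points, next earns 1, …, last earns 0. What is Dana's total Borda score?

9

Borda scores:
  Eli: 0 + 2 + 0 + 2 + 0 + 1 + 2 + 1 + 2 = 10
  Hira: 2 + 1 + 2 + 1 + 2 + 0 + 0 + 0 + 0 = 8
  Dana: 1 + 0 + 1 + 0 + 1 + 2 + 1 + 2 + 1 = 9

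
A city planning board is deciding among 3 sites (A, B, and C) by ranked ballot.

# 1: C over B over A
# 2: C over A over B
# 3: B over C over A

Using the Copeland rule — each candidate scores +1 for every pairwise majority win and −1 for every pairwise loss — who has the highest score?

Pairwise results:
  A vs B: B wins 2–1.
  A vs C: C wins 3–0.
  B vs C: C wins 2–1.
Copeland scores (wins − losses):
  A: 0 − 2 = -2
  B: 1 − 1 = 0
  C: 2 − 0 = 2
C has the best Copeland score.

C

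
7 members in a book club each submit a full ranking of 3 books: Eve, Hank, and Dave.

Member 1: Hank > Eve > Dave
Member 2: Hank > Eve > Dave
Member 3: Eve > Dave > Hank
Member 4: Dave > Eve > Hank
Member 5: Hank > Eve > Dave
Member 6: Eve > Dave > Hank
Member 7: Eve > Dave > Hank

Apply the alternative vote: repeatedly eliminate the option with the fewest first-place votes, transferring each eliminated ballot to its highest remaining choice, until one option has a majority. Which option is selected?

Round 1: Eve 3, Hank 3, Dave 1. Dave has the fewest and is eliminated.
Round 2: Eve 4, Hank 3. Eve has a majority.

Eve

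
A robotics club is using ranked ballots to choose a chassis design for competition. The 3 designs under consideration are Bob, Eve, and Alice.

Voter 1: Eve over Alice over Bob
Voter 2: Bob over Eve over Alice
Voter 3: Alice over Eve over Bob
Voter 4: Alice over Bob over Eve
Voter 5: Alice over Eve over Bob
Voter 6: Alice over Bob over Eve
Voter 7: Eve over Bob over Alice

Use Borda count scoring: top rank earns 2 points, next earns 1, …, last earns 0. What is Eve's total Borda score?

7

Borda scores:
  Bob: 0 + 2 + 0 + 1 + 0 + 1 + 1 = 5
  Eve: 2 + 1 + 1 + 0 + 1 + 0 + 2 = 7
  Alice: 1 + 0 + 2 + 2 + 2 + 2 + 0 = 9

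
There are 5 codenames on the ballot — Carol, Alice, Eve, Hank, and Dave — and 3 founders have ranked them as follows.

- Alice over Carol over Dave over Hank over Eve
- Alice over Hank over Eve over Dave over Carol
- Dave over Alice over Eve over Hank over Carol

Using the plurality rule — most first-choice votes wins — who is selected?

First-place vote totals:
  Carol: 0
  Alice: 2
  Eve: 0
  Hank: 0
  Dave: 1
Alice has the most first-place votes.

Alice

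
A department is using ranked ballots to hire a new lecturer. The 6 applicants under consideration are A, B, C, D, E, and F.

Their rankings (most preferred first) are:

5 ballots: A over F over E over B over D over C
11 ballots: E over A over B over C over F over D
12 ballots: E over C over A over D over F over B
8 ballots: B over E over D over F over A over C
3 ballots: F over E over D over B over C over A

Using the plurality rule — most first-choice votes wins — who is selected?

E

First-place vote totals:
  A: 5
  B: 8
  C: 0
  D: 0
  E: 23
  F: 3
E has the most first-place votes.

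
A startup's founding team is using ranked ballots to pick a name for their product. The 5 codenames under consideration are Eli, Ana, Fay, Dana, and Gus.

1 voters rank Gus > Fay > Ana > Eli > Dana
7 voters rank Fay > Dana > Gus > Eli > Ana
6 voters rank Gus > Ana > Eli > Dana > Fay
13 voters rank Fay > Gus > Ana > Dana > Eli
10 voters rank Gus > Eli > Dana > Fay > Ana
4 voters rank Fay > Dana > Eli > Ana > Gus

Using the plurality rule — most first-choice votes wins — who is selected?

First-place vote totals:
  Eli: 0
  Ana: 0
  Fay: 24
  Dana: 0
  Gus: 17
Fay has the most first-place votes.

Fay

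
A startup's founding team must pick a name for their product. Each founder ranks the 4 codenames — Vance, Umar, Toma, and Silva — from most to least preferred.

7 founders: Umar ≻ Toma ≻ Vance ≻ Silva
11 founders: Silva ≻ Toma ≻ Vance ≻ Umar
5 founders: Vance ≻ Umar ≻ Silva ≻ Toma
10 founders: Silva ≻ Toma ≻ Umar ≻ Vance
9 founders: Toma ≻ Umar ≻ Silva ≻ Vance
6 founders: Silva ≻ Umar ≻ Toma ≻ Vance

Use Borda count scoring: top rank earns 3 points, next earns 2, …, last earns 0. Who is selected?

Silva

Borda scores:
  Vance: 7·1 + 11·1 + 5·3 + 10·0 + 9·0 + 6·0 = 33
  Umar: 7·3 + 11·0 + 5·2 + 10·1 + 9·2 + 6·2 = 71
  Toma: 7·2 + 11·2 + 5·0 + 10·2 + 9·3 + 6·1 = 89
  Silva: 7·0 + 11·3 + 5·1 + 10·3 + 9·1 + 6·3 = 95
Silva has the highest total.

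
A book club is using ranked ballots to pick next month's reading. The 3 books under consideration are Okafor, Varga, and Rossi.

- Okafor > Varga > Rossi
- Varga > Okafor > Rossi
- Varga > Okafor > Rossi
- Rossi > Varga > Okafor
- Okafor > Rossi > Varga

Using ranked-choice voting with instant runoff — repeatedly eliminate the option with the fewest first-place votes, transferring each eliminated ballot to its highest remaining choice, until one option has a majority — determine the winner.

Varga

Round 1: Okafor 2, Varga 2, Rossi 1. Rossi has the fewest and is eliminated.
Round 2: Varga 3, Okafor 2. Varga has a majority.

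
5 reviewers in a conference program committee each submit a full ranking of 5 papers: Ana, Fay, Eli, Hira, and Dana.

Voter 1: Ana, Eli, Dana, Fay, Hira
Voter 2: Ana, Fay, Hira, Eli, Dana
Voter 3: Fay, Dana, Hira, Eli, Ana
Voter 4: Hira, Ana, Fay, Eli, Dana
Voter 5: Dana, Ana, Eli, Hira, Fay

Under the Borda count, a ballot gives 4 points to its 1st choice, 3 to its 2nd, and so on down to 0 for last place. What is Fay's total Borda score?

Borda scores:
  Ana: 4 + 4 + 0 + 3 + 3 = 14
  Fay: 1 + 3 + 4 + 2 + 0 = 10
  Eli: 3 + 1 + 1 + 1 + 2 = 8
  Hira: 0 + 2 + 2 + 4 + 1 = 9
  Dana: 2 + 0 + 3 + 0 + 4 = 9

10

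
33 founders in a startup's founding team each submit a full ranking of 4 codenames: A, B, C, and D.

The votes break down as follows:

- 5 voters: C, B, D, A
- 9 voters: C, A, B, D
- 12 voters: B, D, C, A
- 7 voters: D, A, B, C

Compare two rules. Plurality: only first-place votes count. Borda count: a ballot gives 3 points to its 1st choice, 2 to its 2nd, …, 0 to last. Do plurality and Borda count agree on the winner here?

No

Plurality first-place counts: A 0, B 12, C 14, D 7 → C.
Borda totals: A 32, B 62, C 54, D 50 → B.
The two rules disagree: plurality picks C, Borda picks B.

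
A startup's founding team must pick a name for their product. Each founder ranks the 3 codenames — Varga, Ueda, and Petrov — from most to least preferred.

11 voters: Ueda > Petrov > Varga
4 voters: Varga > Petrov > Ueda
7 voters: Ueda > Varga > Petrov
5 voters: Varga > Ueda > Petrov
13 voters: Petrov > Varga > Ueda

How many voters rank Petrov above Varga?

24

Ballots ranking Petrov above Varga: 11+13 = 24.
Ballots ranking Varga above Petrov: 4+7+5 = 16.
So 24 of 40 voters prefer Petrov to Varga.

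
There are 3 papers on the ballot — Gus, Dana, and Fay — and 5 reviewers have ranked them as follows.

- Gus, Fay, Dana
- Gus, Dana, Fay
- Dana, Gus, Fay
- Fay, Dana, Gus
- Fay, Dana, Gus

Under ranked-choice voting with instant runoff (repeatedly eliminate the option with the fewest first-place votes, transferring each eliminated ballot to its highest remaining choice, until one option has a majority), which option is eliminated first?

Dana

Round 1: Gus 2, Fay 2, Dana 1. Dana has the fewest and is eliminated.
Round 2: Gus 3, Fay 2. Gus has a majority.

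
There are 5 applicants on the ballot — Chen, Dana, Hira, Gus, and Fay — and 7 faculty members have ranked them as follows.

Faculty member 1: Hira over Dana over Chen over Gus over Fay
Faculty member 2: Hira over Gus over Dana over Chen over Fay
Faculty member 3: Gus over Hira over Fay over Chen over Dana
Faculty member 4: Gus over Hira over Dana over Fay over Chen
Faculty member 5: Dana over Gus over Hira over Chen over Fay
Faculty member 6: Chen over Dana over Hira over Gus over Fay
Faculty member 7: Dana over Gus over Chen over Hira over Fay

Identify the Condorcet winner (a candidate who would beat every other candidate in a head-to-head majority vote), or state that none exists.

None — there is no Condorcet winner

Head-to-head results (7 voters total):
Chen vs Dana: Dana wins 5–2.
Chen vs Hira: Hira wins 5–2.
Chen vs Gus: Gus wins 5–2.
Chen vs Fay: Chen wins 5–2.
Dana vs Hira: Hira wins 4–3.
Dana vs Gus: Dana wins 4–3.
Dana vs Fay: Dana wins 6–1.
Hira vs Gus: Gus wins 4–3.
Hira vs Fay: Hira wins 7–0.
Gus vs Fay: Gus wins 7–0.
No candidate beats all others: Dana beats Gus beats Hira beats Dana, a majority cycle.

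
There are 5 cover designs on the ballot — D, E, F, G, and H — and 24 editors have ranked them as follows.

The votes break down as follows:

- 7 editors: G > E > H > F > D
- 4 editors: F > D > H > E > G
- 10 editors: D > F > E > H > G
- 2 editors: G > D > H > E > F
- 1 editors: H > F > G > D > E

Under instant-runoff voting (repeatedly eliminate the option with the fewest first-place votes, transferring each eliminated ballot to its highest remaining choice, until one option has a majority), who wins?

Round 1: D 10, G 9, F 4, H 1, E 0. E has the fewest and is eliminated.
Round 2: D 10, G 9, F 4, H 1. H has the fewest and is eliminated.
Round 3: D 10, G 9, F 5. F has the fewest and is eliminated.
Round 4: D 14, G 10. D has a majority.

D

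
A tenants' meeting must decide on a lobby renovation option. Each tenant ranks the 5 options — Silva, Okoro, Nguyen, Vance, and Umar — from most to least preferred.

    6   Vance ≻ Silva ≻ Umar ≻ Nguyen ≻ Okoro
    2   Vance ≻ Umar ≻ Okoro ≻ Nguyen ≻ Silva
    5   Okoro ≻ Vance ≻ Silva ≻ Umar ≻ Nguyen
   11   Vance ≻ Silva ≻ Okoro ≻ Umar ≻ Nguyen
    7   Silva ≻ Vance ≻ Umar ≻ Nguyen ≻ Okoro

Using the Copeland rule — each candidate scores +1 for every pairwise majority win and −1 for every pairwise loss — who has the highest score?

Vance

Pairwise results:
  Silva vs Okoro: Silva wins 24–7.
  Silva vs Nguyen: Silva wins 29–2.
  Silva vs Vance: Vance wins 24–7.
  Silva vs Umar: Silva wins 29–2.
  Okoro vs Nguyen: Okoro wins 18–13.
  Okoro vs Vance: Vance wins 26–5.
  Okoro vs Umar: Okoro wins 16–15.
  Nguyen vs Vance: Vance wins 31–0.
  Nguyen vs Umar: Umar wins 31–0.
  Vance vs Umar: Vance wins 31–0.
Copeland scores (wins − losses):
  Silva: 3 − 1 = 2
  Okoro: 2 − 2 = 0
  Nguyen: 0 − 4 = -4
  Vance: 4 − 0 = 4
  Umar: 1 − 3 = -2
Vance has the best Copeland score.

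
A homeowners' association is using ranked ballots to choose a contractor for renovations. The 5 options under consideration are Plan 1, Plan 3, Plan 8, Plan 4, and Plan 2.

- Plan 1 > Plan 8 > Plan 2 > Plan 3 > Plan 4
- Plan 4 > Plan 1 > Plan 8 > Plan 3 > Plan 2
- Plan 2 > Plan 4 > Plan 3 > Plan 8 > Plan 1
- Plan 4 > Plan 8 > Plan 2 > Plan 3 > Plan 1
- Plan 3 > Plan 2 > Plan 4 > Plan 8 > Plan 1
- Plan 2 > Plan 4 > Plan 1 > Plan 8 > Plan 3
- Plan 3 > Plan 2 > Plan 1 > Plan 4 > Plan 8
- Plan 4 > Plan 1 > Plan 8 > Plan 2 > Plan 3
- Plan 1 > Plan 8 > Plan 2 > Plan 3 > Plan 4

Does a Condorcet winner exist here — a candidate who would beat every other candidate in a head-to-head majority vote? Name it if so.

Head-to-head results (9 voters total):
Plan 1 vs Plan 3: Plan 1 wins 5–4.
Plan 1 vs Plan 8: Plan 1 wins 6–3.
Plan 1 vs Plan 4: Plan 4 wins 6–3.
Plan 1 vs Plan 2: Plan 2 wins 5–4.
Plan 3 vs Plan 8: Plan 8 wins 6–3.
Plan 3 vs Plan 4: Plan 4 wins 5–4.
Plan 3 vs Plan 2: Plan 2 wins 6–3.
Plan 8 vs Plan 4: Plan 4 wins 7–2.
Plan 8 vs Plan 2: Plan 8 wins 5–4.
Plan 4 vs Plan 2: Plan 2 wins 6–3.
No candidate beats all others: Plan 1 beats Plan 8 beats Plan 2 beats Plan 1, a majority cycle.

None — there is no Condorcet winner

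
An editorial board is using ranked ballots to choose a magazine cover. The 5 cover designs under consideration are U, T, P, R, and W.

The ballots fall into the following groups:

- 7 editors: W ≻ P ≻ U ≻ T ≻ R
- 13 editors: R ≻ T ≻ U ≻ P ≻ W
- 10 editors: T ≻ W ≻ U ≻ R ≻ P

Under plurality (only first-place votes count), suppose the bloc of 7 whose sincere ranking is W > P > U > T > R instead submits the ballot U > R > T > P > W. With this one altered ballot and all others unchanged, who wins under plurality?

R

First-place totals with the altered ballot: U 7, T 10, P 0, R 13, W 0.
The winner is unchanged: still R.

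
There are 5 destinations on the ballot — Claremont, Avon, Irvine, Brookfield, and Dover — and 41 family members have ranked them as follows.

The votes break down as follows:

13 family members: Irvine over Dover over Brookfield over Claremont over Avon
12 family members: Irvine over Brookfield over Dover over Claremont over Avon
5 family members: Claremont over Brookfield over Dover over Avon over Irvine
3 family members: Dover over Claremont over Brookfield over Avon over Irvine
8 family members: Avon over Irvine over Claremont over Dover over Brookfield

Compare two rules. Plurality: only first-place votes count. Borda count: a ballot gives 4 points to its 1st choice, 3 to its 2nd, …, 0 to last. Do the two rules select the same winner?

Yes

Plurality first-place counts: Claremont 5, Avon 8, Irvine 25, Brookfield 0, Dover 3 → Irvine.
Borda totals: Claremont 70, Avon 40, Irvine 124, Brookfield 83, Dover 93 → Irvine.
The two rules agree on Irvine.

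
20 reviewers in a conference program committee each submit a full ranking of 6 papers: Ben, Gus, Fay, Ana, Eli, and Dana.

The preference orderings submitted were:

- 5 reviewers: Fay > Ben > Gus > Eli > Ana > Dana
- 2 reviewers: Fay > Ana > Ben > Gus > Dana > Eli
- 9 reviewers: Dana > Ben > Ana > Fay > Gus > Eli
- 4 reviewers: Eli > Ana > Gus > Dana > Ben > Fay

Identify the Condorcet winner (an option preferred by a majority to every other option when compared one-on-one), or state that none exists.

None — there is no Condorcet winner

Head-to-head results (20 voters total):
Ben vs Gus: Ben wins 16–4.
Ben vs Fay: Ben wins 13–7.
Ben vs Ana: Ben wins 14–6.
Ben vs Eli: Ben wins 16–4.
Ben vs Dana: Dana wins 13–7.
Gus vs Fay: Fay wins 16–4.
Gus vs Ana: Ana wins 15–5.
Gus vs Eli: Gus wins 16–4.
Gus vs Dana: Gus wins 11–9.
Fay vs Ana: Ana wins 13–7.
Fay vs Eli: Fay wins 16–4.
Fay vs Dana: Dana wins 13–7.
Ana vs Eli: Ana wins 11–9.
Ana vs Dana: Ana wins 11–9.
Eli vs Dana: Dana wins 11–9.
No candidate beats all others: Ben beats Gus beats Dana beats Ben, a majority cycle.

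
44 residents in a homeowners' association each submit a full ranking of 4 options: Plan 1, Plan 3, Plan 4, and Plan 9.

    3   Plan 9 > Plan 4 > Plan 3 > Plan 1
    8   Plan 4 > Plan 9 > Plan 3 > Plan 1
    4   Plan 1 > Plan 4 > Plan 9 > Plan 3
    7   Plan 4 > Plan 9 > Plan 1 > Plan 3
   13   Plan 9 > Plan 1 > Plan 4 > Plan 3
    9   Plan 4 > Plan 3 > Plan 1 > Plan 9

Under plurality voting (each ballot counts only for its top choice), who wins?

Plan 4

First-place vote totals:
  Plan 1: 4
  Plan 3: 0
  Plan 4: 24
  Plan 9: 16
Plan 4 has the most first-place votes.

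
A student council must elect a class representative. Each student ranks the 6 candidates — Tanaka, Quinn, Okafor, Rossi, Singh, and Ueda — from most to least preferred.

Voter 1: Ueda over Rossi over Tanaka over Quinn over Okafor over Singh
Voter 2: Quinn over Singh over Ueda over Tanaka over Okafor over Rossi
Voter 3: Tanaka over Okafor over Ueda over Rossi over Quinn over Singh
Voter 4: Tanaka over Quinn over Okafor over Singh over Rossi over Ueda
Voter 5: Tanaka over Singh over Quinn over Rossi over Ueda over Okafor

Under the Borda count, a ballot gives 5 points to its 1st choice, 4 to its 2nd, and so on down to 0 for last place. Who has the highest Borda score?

Borda scores:
  Tanaka: 3 + 2 + 5 + 5 + 5 = 20
  Quinn: 2 + 5 + 1 + 4 + 3 = 15
  Okafor: 1 + 1 + 4 + 3 + 0 = 9
  Rossi: 4 + 0 + 2 + 1 + 2 = 9
  Singh: 0 + 4 + 0 + 2 + 4 = 10
  Ueda: 5 + 3 + 3 + 0 + 1 = 12
Tanaka has the highest total.

Tanaka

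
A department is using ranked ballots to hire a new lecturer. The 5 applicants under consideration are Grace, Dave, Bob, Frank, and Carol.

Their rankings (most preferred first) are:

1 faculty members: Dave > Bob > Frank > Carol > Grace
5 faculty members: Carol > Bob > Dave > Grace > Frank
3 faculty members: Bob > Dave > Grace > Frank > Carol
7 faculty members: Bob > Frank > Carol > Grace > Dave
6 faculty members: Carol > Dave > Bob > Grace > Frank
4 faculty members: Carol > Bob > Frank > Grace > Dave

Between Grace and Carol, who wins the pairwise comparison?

Ballots ranking Grace above Carol: 3.
Ballots ranking Carol above Grace: 1+5+7+6+4 = 23.
Carol wins the head-to-head, 23–3.

Carol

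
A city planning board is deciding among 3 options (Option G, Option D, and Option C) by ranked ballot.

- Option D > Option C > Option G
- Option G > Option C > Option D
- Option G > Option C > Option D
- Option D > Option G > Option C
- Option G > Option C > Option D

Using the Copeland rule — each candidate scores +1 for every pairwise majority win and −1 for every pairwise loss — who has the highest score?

Option G

Pairwise results:
  Option G vs Option D: Option G wins 3–2.
  Option G vs Option C: Option G wins 4–1.
  Option D vs Option C: Option C wins 3–2.
Copeland scores (wins − losses):
  Option G: 2 − 0 = 2
  Option D: 0 − 2 = -2
  Option C: 1 − 1 = 0
Option G has the best Copeland score.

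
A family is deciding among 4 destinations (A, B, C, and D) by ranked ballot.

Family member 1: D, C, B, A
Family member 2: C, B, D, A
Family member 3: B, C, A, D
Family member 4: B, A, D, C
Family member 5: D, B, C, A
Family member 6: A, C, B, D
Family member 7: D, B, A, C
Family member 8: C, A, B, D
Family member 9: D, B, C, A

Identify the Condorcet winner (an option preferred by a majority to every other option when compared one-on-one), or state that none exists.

Head-to-head results (9 voters total):
A vs B: B wins 7–2.
A vs C: C wins 6–3.
A vs D: D wins 5–4.
B vs C: B wins 5–4.
B vs D: B wins 5–4.
C vs D: D wins 5–4.
B beats each rival — A (7–2), C (5–4), D (5–4) — so B is the Condorcet winner.

B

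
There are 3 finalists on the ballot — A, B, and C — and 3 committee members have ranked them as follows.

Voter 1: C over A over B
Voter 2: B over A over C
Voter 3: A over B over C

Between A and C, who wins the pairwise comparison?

A

Ballots ranking A above C: 2.
Ballots ranking C above A: 1.
A wins the head-to-head, 2–1.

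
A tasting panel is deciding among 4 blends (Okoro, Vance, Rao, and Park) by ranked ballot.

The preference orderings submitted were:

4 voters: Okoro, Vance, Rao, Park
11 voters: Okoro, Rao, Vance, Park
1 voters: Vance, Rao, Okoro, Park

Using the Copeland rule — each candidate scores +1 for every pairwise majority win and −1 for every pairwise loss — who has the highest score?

Okoro

Pairwise results:
  Okoro vs Vance: Okoro wins 15–1.
  Okoro vs Rao: Okoro wins 15–1.
  Okoro vs Park: Okoro wins 16–0.
  Vance vs Rao: Rao wins 11–5.
  Vance vs Park: Vance wins 16–0.
  Rao vs Park: Rao wins 16–0.
Copeland scores (wins − losses):
  Okoro: 3 − 0 = 3
  Vance: 1 − 2 = -1
  Rao: 2 − 1 = 1
  Park: 0 − 3 = -3
Okoro has the best Copeland score.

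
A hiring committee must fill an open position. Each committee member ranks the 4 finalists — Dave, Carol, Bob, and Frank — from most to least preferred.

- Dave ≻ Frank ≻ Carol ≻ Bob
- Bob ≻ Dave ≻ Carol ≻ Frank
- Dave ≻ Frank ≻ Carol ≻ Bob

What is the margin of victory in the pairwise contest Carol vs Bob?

1

Ballots ranking Carol above Bob: 2.
Ballots ranking Bob above Carol: 1.
Carol wins 2–1, a margin of 1.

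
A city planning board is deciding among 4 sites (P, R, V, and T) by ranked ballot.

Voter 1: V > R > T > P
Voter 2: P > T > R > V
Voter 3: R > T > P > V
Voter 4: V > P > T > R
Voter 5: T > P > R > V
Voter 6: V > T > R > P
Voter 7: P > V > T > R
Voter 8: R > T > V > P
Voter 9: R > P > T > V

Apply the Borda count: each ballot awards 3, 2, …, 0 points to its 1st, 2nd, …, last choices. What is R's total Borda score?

Borda scores:
  P: 0 + 3 + 1 + 2 + 2 + 0 + 3 + 0 + 2 = 13
  R: 2 + 1 + 3 + 0 + 1 + 1 + 0 + 3 + 3 = 14
  V: 3 + 0 + 0 + 3 + 0 + 3 + 2 + 1 + 0 = 12
  T: 1 + 2 + 2 + 1 + 3 + 2 + 1 + 2 + 1 = 15

14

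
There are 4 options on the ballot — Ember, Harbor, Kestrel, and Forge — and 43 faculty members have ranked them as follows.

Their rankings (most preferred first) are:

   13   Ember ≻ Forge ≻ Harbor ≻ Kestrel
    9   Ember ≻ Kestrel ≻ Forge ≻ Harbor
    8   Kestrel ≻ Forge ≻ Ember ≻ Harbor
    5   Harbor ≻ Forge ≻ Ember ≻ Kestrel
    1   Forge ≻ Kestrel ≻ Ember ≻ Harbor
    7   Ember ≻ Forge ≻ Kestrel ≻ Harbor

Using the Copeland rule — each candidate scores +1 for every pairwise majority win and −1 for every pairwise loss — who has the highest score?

Pairwise results:
  Ember vs Harbor: Ember wins 38–5.
  Ember vs Kestrel: Ember wins 34–9.
  Ember vs Forge: Ember wins 29–14.
  Harbor vs Kestrel: Kestrel wins 25–18.
  Harbor vs Forge: Forge wins 38–5.
  Kestrel vs Forge: Forge wins 26–17.
Copeland scores (wins − losses):
  Ember: 3 − 0 = 3
  Harbor: 0 − 3 = -3
  Kestrel: 1 − 2 = -1
  Forge: 2 − 1 = 1
Ember has the best Copeland score.

Ember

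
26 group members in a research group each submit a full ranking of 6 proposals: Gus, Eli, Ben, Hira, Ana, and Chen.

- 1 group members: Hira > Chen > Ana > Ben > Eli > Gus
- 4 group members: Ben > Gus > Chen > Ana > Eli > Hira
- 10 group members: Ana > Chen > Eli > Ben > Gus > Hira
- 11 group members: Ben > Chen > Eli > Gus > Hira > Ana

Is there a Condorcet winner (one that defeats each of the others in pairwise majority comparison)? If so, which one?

Head-to-head results (26 voters total):
Gus vs Eli: Eli wins 22–4.
Gus vs Ben: Ben wins 26–0.
Gus vs Hira: Gus wins 25–1.
Gus vs Ana: Gus wins 15–11.
Gus vs Chen: Chen wins 22–4.
Eli vs Ben: Ben wins 16–10.
Eli vs Hira: Eli wins 25–1.
Eli vs Ana: Ana wins 15–11.
Eli vs Chen: Chen wins 26–0.
Ben vs Hira: Ben wins 25–1.
Ben vs Ana: Ben wins 15–11.
Ben vs Chen: Ben wins 15–11.
Hira vs Ana: Ana wins 14–12.
Hira vs Chen: Chen wins 25–1.
Ana vs Chen: Chen wins 16–10.
Ben beats each rival — Gus (26–0), Eli (16–10), Hira (25–1), Ana (15–11), Chen (15–11) — so Ben is the Condorcet winner.

Ben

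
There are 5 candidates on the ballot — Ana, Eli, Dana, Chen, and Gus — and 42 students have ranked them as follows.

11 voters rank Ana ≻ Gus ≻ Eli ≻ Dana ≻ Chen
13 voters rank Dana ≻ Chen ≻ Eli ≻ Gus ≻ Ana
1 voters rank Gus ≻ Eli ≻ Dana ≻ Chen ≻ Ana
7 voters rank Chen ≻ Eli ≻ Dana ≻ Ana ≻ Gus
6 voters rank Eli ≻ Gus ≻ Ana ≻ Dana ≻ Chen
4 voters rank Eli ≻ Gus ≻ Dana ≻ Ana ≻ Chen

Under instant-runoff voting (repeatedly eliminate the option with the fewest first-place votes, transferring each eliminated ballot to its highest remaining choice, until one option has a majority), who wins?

Round 1: Dana 13, Ana 11, Eli 10, Chen 7, Gus 1. Gus has the fewest and is eliminated.
Round 2: Dana 13, Ana 11, Eli 11, Chen 7. Chen has the fewest and is eliminated.
Round 3: Eli 18, Dana 13, Ana 11. Ana has the fewest and is eliminated.
Round 4: Eli 29, Dana 13. Eli has a majority.

Eli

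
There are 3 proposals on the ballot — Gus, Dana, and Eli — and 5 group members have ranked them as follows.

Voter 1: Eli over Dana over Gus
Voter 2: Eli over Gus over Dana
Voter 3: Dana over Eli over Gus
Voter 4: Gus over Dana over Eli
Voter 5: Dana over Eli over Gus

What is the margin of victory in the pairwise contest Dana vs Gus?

Ballots ranking Dana above Gus: 3.
Ballots ranking Gus above Dana: 2.
Dana wins 3–2, a margin of 1.

1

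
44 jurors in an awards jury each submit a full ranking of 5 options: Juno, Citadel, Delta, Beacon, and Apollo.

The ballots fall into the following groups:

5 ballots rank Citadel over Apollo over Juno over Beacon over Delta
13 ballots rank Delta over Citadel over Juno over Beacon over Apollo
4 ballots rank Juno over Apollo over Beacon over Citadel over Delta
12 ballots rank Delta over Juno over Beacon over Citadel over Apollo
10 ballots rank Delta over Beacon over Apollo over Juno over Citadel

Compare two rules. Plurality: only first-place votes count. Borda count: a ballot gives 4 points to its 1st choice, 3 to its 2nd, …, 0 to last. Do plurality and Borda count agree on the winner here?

Plurality first-place counts: Juno 4, Citadel 5, Delta 35, Beacon 0, Apollo 0 → Delta.
Borda totals: Juno 98, Citadel 75, Delta 140, Beacon 80, Apollo 47 → Delta.
The two rules agree on Delta.

Yes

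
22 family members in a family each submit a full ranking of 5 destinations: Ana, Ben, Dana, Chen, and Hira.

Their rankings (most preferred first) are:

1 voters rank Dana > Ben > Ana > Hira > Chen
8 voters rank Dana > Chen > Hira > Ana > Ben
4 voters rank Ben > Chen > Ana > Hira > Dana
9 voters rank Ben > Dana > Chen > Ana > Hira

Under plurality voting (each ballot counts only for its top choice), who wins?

Ben

First-place vote totals:
  Ana: 0
  Ben: 13
  Dana: 9
  Chen: 0
  Hira: 0
Ben has the most first-place votes.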